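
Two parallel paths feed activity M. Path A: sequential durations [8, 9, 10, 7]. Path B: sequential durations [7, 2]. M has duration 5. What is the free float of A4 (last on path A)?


ES(A4) = sum of predecessors on chain A = 27
EF(A4) = ES + duration = 27 + 7 = 34
Successor of A4 is M. ES(M) = max(sum(A), sum(B)) = max(34, 9) = 34
Free float = ES(successor) - EF(current) = 34 - 34 = 0

0


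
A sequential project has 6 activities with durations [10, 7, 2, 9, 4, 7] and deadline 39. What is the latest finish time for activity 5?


LF(activity 5) = deadline - sum of successor durations
Successors: activities 6 through 6 with durations [7]
Sum of successor durations = 7
LF = 39 - 7 = 32

32


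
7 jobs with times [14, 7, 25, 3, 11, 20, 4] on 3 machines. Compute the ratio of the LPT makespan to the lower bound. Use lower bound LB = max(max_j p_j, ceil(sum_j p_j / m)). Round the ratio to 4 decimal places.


LPT order: [25, 20, 14, 11, 7, 4, 3]
Machine loads after assignment: [29, 27, 28]
LPT makespan = 29
Lower bound = max(max_job, ceil(total/3)) = max(25, 28) = 28
Ratio = 29 / 28 = 1.0357

1.0357


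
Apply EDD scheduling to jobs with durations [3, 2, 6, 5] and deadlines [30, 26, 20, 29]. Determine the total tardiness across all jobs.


Sort by due date (EDD order): [(6, 20), (2, 26), (5, 29), (3, 30)]
Compute completion times and tardiness:
  Job 1: p=6, d=20, C=6, tardiness=max(0,6-20)=0
  Job 2: p=2, d=26, C=8, tardiness=max(0,8-26)=0
  Job 3: p=5, d=29, C=13, tardiness=max(0,13-29)=0
  Job 4: p=3, d=30, C=16, tardiness=max(0,16-30)=0
Total tardiness = 0

0


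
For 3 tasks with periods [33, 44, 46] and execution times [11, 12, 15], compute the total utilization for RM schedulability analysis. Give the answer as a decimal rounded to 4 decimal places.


Compute individual utilizations (exact fractions):
  Task 1: C/T = 11/33 = 1/3 (approx. 0.3333)
  Task 2: C/T = 12/44 = 3/11 (approx. 0.2727)
  Task 3: C/T = 15/46 (approx. 0.3261)
Total utilization U = 1/3 + 3/11 + 15/46 = 1415/1518
Rounded to 4 decimal places: U = 0.9321
RM (Liu & Layland) bound for 3 tasks = 0.779763; compare with U = 1415/1518 (approx. 0.932148)
bound < U <= 1, so the RM sufficient condition is not met (inconclusive; an exact test such as response-time analysis is needed).

0.9321


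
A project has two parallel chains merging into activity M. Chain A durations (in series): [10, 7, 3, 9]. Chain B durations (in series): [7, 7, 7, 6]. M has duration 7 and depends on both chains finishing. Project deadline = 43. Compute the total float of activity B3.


Forward pass: ES(B3) = sum of predecessors on chain B = 14
EF = ES + duration = 14 + 7 = 21
Backward pass: LF(M) = deadline = 43; LS(M) = 43 - 7 = 36
LF(B3) = LS(M) - sum(successors on chain B) = 36 - 6 = 30
LS = LF - duration = 30 - 7 = 23
Total float = LS - ES = 23 - 14 = 9

9


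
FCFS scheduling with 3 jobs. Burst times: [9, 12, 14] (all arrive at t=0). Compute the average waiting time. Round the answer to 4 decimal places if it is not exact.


FCFS order (as given): [9, 12, 14]
Waiting times:
  Job 1: wait = 0
  Job 2: wait = 9
  Job 3: wait = 21
Sum of waiting times = 30
Average waiting time = 30/3 = 10.0

10.0


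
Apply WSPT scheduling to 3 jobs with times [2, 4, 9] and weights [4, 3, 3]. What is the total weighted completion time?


Compute p/w ratios and sort ascending (WSPT): [(2, 4), (4, 3), (9, 3)]
Compute weighted completion times:
  Job (p=2,w=4): C=2, w*C=4*2=8
  Job (p=4,w=3): C=6, w*C=3*6=18
  Job (p=9,w=3): C=15, w*C=3*15=45
Total weighted completion time = 71

71


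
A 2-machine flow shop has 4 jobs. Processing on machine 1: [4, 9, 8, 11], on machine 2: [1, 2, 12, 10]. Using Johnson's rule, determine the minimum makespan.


Apply Johnson's rule:
  Group 1 (a <= b): [(3, 8, 12)]
  Group 2 (a > b): [(4, 11, 10), (2, 9, 2), (1, 4, 1)]
Optimal job order: [3, 4, 2, 1]
Schedule:
  Job 3: M1 done at 8, M2 done at 20
  Job 4: M1 done at 19, M2 done at 30
  Job 2: M1 done at 28, M2 done at 32
  Job 1: M1 done at 32, M2 done at 33
Makespan = 33

33


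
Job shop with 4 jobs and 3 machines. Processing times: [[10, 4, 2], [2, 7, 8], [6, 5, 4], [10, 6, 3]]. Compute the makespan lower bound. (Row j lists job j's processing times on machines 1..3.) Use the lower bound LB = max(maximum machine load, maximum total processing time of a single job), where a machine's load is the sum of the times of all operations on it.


Machine loads:
  Machine 1: 10 + 2 + 6 + 10 = 28
  Machine 2: 4 + 7 + 5 + 6 = 22
  Machine 3: 2 + 8 + 4 + 3 = 17
Max machine load = 28
Job totals:
  Job 1: 16
  Job 2: 17
  Job 3: 15
  Job 4: 19
Max job total = 19
Lower bound = max(28, 19) = 28

28


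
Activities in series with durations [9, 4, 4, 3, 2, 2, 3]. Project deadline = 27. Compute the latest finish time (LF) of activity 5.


LF(activity 5) = deadline - sum of successor durations
Successors: activities 6 through 7 with durations [2, 3]
Sum of successor durations = 5
LF = 27 - 5 = 22

22


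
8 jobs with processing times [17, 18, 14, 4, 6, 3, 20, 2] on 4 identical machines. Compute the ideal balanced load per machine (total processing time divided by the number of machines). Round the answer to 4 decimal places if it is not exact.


Total processing time = 17 + 18 + 14 + 4 + 6 + 3 + 20 + 2 = 84
Number of machines = 4
Ideal balanced load = 84 / 4 = 21.0

21.0


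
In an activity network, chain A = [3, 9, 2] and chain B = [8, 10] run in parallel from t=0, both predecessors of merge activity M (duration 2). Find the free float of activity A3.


ES(A3) = sum of predecessors on chain A = 12
EF(A3) = ES + duration = 12 + 2 = 14
Successor of A3 is M. ES(M) = max(sum(A), sum(B)) = max(14, 18) = 18
Free float = ES(successor) - EF(current) = 18 - 14 = 4

4


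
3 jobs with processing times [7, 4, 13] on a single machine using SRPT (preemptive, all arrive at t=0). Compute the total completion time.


Since all jobs arrive at t=0, SRPT equals SPT ordering.
SPT order: [4, 7, 13]
Completion times:
  Job 1: p=4, C=4
  Job 2: p=7, C=11
  Job 3: p=13, C=24
Total completion time = 4 + 11 + 24 = 39

39


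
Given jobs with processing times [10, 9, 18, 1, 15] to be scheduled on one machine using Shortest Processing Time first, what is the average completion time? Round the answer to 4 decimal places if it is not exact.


Sort jobs by processing time (SPT order): [1, 9, 10, 15, 18]
Compute completion times sequentially:
  Job 1: processing = 1, completes at 1
  Job 2: processing = 9, completes at 10
  Job 3: processing = 10, completes at 20
  Job 4: processing = 15, completes at 35
  Job 5: processing = 18, completes at 53
Sum of completion times = 119
Average completion time = 119/5 = 23.8

23.8


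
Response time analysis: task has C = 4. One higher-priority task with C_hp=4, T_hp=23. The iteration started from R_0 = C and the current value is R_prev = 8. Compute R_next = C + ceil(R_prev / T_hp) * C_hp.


R_next = C + ceil(R_prev / T_hp) * C_hp
ceil(8 / 23) = ceil(0.3478) = 1
Interference = 1 * 4 = 4
R_next = 4 + 4 = 8
R_next = R_prev, so the iteration has converged (response time = 8).

8


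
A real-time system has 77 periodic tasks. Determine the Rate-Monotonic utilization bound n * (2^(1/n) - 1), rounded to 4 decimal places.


Compute 2^(1/77) = 1.0090425505
Subtract 1: 1.0090425505 - 1 = 0.0090425505
Multiply by n: 77 * 0.0090425505 = 0.6962763885
Round to 4 dp: 0.6963

0.6963


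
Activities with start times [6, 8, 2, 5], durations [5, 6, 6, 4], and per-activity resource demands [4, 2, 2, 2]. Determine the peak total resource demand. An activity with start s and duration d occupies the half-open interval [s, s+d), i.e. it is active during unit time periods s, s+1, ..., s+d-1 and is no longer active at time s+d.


Each activity i is active on [start_i, start_i + duration_i).
Compute total resource usage per time slot:
  t=0: active resources = [], total = 0
  t=1: active resources = [], total = 0
  t=2: active resources = [2], total = 2
  t=3: active resources = [2], total = 2
  t=4: active resources = [2], total = 2
  t=5: active resources = [2, 2], total = 4
  t=6: active resources = [4, 2, 2], total = 8
  t=7: active resources = [4, 2, 2], total = 8
  t=8: active resources = [4, 2, 2], total = 8
  t=9: active resources = [4, 2], total = 6
  t=10: active resources = [4, 2], total = 6
  t=11: active resources = [2], total = 2
  t=12: active resources = [2], total = 2
  t=13: active resources = [2], total = 2
Peak resource demand = 8

8


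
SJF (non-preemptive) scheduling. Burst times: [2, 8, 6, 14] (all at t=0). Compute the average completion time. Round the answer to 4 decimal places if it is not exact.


SJF order (ascending): [2, 6, 8, 14]
Completion times:
  Job 1: burst=2, C=2
  Job 2: burst=6, C=8
  Job 3: burst=8, C=16
  Job 4: burst=14, C=30
Average completion = 56/4 = 14.0

14.0


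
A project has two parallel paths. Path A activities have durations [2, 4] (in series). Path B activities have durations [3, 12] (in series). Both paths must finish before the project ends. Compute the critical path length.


Path A total = 2 + 4 = 6
Path B total = 3 + 12 = 15
Critical path = longest path = max(6, 15) = 15

15


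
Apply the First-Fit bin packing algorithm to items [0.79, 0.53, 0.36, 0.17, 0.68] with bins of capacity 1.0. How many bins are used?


Place items sequentially using First-Fit:
  Item 0.79 -> new Bin 1
  Item 0.53 -> new Bin 2
  Item 0.36 -> Bin 2 (now 0.89)
  Item 0.17 -> Bin 1 (now 0.96)
  Item 0.68 -> new Bin 3
Total bins used = 3

3


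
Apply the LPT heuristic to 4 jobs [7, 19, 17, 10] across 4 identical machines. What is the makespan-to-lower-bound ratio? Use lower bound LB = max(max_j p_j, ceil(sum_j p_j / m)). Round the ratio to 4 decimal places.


LPT order: [19, 17, 10, 7]
Machine loads after assignment: [19, 17, 10, 7]
LPT makespan = 19
Lower bound = max(max_job, ceil(total/4)) = max(19, 14) = 19
Ratio = 19 / 19 = 1.0

1.0


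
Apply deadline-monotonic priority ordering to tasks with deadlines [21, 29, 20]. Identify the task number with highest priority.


Sort tasks by relative deadline (ascending):
  Task 3: deadline = 20
  Task 1: deadline = 21
  Task 2: deadline = 29
Priority order (highest first): [3, 1, 2]
Highest priority task = 3

3


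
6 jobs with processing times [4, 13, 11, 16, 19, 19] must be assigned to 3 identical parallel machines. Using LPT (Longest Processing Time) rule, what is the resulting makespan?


Sort jobs in decreasing order (LPT): [19, 19, 16, 13, 11, 4]
Assign each job to the least loaded machine:
  Machine 1: jobs [19, 11], load = 30
  Machine 2: jobs [19, 4], load = 23
  Machine 3: jobs [16, 13], load = 29
Makespan = max load = 30

30


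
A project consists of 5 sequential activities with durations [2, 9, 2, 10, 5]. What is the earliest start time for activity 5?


Activity 5 starts after activities 1 through 4 complete.
Predecessor durations: [2, 9, 2, 10]
ES = 2 + 9 + 2 + 10 = 23

23


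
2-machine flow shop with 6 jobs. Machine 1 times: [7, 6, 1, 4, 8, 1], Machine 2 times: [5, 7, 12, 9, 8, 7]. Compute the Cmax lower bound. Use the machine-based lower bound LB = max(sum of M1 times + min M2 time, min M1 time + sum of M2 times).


LB1 = sum(M1 times) + min(M2 times) = 27 + 5 = 32
LB2 = min(M1 times) + sum(M2 times) = 1 + 48 = 49
Lower bound = max(LB1, LB2) = max(32, 49) = 49

49


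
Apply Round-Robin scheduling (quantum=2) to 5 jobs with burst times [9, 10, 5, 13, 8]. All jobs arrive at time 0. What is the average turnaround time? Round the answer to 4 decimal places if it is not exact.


Time quantum = 2
Execution trace:
  J1 runs 2 units, time = 2
  J2 runs 2 units, time = 4
  J3 runs 2 units, time = 6
  J4 runs 2 units, time = 8
  J5 runs 2 units, time = 10
  J1 runs 2 units, time = 12
  J2 runs 2 units, time = 14
  J3 runs 2 units, time = 16
  J4 runs 2 units, time = 18
  J5 runs 2 units, time = 20
  J1 runs 2 units, time = 22
  J2 runs 2 units, time = 24
  J3 runs 1 units, time = 25
  J4 runs 2 units, time = 27
  J5 runs 2 units, time = 29
  J1 runs 2 units, time = 31
  J2 runs 2 units, time = 33
  J4 runs 2 units, time = 35
  J5 runs 2 units, time = 37
  J1 runs 1 units, time = 38
  J2 runs 2 units, time = 40
  J4 runs 2 units, time = 42
  J4 runs 2 units, time = 44
  J4 runs 1 units, time = 45
Finish times: [38, 40, 25, 45, 37]
Average turnaround = 185/5 = 37.0

37.0


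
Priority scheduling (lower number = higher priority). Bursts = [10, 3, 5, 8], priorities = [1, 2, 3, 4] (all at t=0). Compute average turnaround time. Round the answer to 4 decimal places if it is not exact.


Sort by priority (ascending = highest first):
Order: [(1, 10), (2, 3), (3, 5), (4, 8)]
Completion times:
  Priority 1, burst=10, C=10
  Priority 2, burst=3, C=13
  Priority 3, burst=5, C=18
  Priority 4, burst=8, C=26
Average turnaround = 67/4 = 16.75

16.75


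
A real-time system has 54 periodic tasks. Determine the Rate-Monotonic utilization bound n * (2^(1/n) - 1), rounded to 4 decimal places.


Compute 2^(1/54) = 1.0129187947
Subtract 1: 1.0129187947 - 1 = 0.0129187947
Multiply by n: 54 * 0.0129187947 = 0.6976149138
Round to 4 dp: 0.6976

0.6976


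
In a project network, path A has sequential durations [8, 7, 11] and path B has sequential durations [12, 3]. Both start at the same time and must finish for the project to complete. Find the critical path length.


Path A total = 8 + 7 + 11 = 26
Path B total = 12 + 3 = 15
Critical path = longest path = max(26, 15) = 26

26


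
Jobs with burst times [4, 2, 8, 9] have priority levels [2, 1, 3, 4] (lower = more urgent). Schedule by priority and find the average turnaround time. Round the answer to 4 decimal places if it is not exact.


Sort by priority (ascending = highest first):
Order: [(1, 2), (2, 4), (3, 8), (4, 9)]
Completion times:
  Priority 1, burst=2, C=2
  Priority 2, burst=4, C=6
  Priority 3, burst=8, C=14
  Priority 4, burst=9, C=23
Average turnaround = 45/4 = 11.25

11.25


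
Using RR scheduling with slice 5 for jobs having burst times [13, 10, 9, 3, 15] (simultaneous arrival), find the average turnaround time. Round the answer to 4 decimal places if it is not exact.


Time quantum = 5
Execution trace:
  J1 runs 5 units, time = 5
  J2 runs 5 units, time = 10
  J3 runs 5 units, time = 15
  J4 runs 3 units, time = 18
  J5 runs 5 units, time = 23
  J1 runs 5 units, time = 28
  J2 runs 5 units, time = 33
  J3 runs 4 units, time = 37
  J5 runs 5 units, time = 42
  J1 runs 3 units, time = 45
  J5 runs 5 units, time = 50
Finish times: [45, 33, 37, 18, 50]
Average turnaround = 183/5 = 36.6

36.6


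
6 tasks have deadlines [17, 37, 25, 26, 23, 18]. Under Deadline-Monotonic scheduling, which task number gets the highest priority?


Sort tasks by relative deadline (ascending):
  Task 1: deadline = 17
  Task 6: deadline = 18
  Task 5: deadline = 23
  Task 3: deadline = 25
  Task 4: deadline = 26
  Task 2: deadline = 37
Priority order (highest first): [1, 6, 5, 3, 4, 2]
Highest priority task = 1

1


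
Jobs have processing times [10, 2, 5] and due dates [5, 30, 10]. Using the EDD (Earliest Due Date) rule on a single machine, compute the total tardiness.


Sort by due date (EDD order): [(10, 5), (5, 10), (2, 30)]
Compute completion times and tardiness:
  Job 1: p=10, d=5, C=10, tardiness=max(0,10-5)=5
  Job 2: p=5, d=10, C=15, tardiness=max(0,15-10)=5
  Job 3: p=2, d=30, C=17, tardiness=max(0,17-30)=0
Total tardiness = 10

10


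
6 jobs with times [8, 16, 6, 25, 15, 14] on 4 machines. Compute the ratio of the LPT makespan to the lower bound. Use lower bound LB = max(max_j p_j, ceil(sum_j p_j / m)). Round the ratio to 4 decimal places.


LPT order: [25, 16, 15, 14, 8, 6]
Machine loads after assignment: [25, 16, 21, 22]
LPT makespan = 25
Lower bound = max(max_job, ceil(total/4)) = max(25, 21) = 25
Ratio = 25 / 25 = 1.0

1.0


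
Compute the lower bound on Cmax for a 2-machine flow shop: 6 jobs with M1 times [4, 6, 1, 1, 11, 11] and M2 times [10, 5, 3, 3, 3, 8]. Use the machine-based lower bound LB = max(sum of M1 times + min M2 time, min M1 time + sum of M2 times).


LB1 = sum(M1 times) + min(M2 times) = 34 + 3 = 37
LB2 = min(M1 times) + sum(M2 times) = 1 + 32 = 33
Lower bound = max(LB1, LB2) = max(37, 33) = 37

37


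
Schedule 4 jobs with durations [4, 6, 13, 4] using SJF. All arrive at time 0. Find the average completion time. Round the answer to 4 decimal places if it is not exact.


SJF order (ascending): [4, 4, 6, 13]
Completion times:
  Job 1: burst=4, C=4
  Job 2: burst=4, C=8
  Job 3: burst=6, C=14
  Job 4: burst=13, C=27
Average completion = 53/4 = 13.25

13.25


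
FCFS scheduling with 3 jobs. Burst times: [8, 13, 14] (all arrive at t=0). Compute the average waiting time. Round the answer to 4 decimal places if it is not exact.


FCFS order (as given): [8, 13, 14]
Waiting times:
  Job 1: wait = 0
  Job 2: wait = 8
  Job 3: wait = 21
Sum of waiting times = 29
Average waiting time = 29/3 = 9.6667

9.6667


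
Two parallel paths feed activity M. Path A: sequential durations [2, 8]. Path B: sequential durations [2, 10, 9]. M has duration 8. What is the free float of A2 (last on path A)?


ES(A2) = sum of predecessors on chain A = 2
EF(A2) = ES + duration = 2 + 8 = 10
Successor of A2 is M. ES(M) = max(sum(A), sum(B)) = max(10, 21) = 21
Free float = ES(successor) - EF(current) = 21 - 10 = 11

11


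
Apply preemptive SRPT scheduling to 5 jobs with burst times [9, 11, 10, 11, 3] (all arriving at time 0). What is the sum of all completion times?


Since all jobs arrive at t=0, SRPT equals SPT ordering.
SPT order: [3, 9, 10, 11, 11]
Completion times:
  Job 1: p=3, C=3
  Job 2: p=9, C=12
  Job 3: p=10, C=22
  Job 4: p=11, C=33
  Job 5: p=11, C=44
Total completion time = 3 + 12 + 22 + 33 + 44 = 114

114


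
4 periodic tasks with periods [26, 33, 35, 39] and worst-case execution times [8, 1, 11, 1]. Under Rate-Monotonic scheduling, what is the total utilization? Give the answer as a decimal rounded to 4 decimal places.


Compute individual utilizations (exact fractions):
  Task 1: C/T = 8/26 = 4/13 (approx. 0.3077)
  Task 2: C/T = 1/33 (approx. 0.0303)
  Task 3: C/T = 11/35 (approx. 0.3143)
  Task 4: C/T = 1/39 (approx. 0.0256)
Total utilization U = 4/13 + 1/33 + 11/35 + 1/39 = 261/385
Rounded to 4 decimal places: U = 0.6779
RM (Liu & Layland) bound for 4 tasks = 0.756828; compare with U = 261/385 (approx. 0.677922)
U <= bound, so schedulable by RM sufficient condition.

0.6779


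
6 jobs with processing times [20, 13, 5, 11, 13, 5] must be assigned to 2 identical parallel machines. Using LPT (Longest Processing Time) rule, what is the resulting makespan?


Sort jobs in decreasing order (LPT): [20, 13, 13, 11, 5, 5]
Assign each job to the least loaded machine:
  Machine 1: jobs [20, 11, 5], load = 36
  Machine 2: jobs [13, 13, 5], load = 31
Makespan = max load = 36

36


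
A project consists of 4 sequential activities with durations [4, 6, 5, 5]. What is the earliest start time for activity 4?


Activity 4 starts after activities 1 through 3 complete.
Predecessor durations: [4, 6, 5]
ES = 4 + 6 + 5 = 15

15


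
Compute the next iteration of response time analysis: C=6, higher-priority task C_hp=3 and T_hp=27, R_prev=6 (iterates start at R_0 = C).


R_next = C + ceil(R_prev / T_hp) * C_hp
ceil(6 / 27) = ceil(0.2222) = 1
Interference = 1 * 3 = 3
R_next = 6 + 3 = 9

9


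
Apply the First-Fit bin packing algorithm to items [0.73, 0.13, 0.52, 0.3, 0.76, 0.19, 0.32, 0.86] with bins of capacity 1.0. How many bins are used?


Place items sequentially using First-Fit:
  Item 0.73 -> new Bin 1
  Item 0.13 -> Bin 1 (now 0.86)
  Item 0.52 -> new Bin 2
  Item 0.3 -> Bin 2 (now 0.82)
  Item 0.76 -> new Bin 3
  Item 0.19 -> Bin 3 (now 0.95)
  Item 0.32 -> new Bin 4
  Item 0.86 -> new Bin 5
Total bins used = 5

5


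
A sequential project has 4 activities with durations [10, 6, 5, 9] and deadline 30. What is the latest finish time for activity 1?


LF(activity 1) = deadline - sum of successor durations
Successors: activities 2 through 4 with durations [6, 5, 9]
Sum of successor durations = 20
LF = 30 - 20 = 10

10


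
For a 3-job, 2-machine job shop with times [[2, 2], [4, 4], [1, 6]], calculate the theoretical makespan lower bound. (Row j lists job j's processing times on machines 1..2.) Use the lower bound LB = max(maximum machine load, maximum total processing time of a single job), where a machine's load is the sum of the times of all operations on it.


Machine loads:
  Machine 1: 2 + 4 + 1 = 7
  Machine 2: 2 + 4 + 6 = 12
Max machine load = 12
Job totals:
  Job 1: 4
  Job 2: 8
  Job 3: 7
Max job total = 8
Lower bound = max(12, 8) = 12

12


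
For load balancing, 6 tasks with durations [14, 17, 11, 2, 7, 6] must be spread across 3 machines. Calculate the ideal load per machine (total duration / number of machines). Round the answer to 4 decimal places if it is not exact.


Total processing time = 14 + 17 + 11 + 2 + 7 + 6 = 57
Number of machines = 3
Ideal balanced load = 57 / 3 = 19.0

19.0


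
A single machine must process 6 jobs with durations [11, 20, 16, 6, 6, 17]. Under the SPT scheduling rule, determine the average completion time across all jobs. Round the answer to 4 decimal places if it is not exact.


Sort jobs by processing time (SPT order): [6, 6, 11, 16, 17, 20]
Compute completion times sequentially:
  Job 1: processing = 6, completes at 6
  Job 2: processing = 6, completes at 12
  Job 3: processing = 11, completes at 23
  Job 4: processing = 16, completes at 39
  Job 5: processing = 17, completes at 56
  Job 6: processing = 20, completes at 76
Sum of completion times = 212
Average completion time = 212/6 = 35.3333

35.3333


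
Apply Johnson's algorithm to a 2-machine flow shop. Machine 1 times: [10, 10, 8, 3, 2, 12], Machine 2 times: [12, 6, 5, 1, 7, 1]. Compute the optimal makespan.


Apply Johnson's rule:
  Group 1 (a <= b): [(5, 2, 7), (1, 10, 12)]
  Group 2 (a > b): [(2, 10, 6), (3, 8, 5), (4, 3, 1), (6, 12, 1)]
Optimal job order: [5, 1, 2, 3, 4, 6]
Schedule:
  Job 5: M1 done at 2, M2 done at 9
  Job 1: M1 done at 12, M2 done at 24
  Job 2: M1 done at 22, M2 done at 30
  Job 3: M1 done at 30, M2 done at 35
  Job 4: M1 done at 33, M2 done at 36
  Job 6: M1 done at 45, M2 done at 46
Makespan = 46

46


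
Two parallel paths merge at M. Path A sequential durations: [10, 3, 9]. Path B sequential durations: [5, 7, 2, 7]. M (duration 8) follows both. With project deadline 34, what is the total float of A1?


Forward pass: ES(A1) = sum of predecessors on chain A = 0
EF = ES + duration = 0 + 10 = 10
Backward pass: LF(M) = deadline = 34; LS(M) = 34 - 8 = 26
LF(A1) = LS(M) - sum(successors on chain A) = 26 - 12 = 14
LS = LF - duration = 14 - 10 = 4
Total float = LS - ES = 4 - 0 = 4

4


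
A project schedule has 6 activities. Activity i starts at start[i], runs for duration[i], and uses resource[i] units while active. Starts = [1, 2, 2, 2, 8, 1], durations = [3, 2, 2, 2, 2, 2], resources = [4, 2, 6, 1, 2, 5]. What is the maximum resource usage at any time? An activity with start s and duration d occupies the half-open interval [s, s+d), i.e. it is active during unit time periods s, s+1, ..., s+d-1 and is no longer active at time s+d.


Each activity i is active on [start_i, start_i + duration_i).
Compute total resource usage per time slot:
  t=0: active resources = [], total = 0
  t=1: active resources = [4, 5], total = 9
  t=2: active resources = [4, 2, 6, 1, 5], total = 18
  t=3: active resources = [4, 2, 6, 1], total = 13
  t=4: active resources = [], total = 0
  t=5: active resources = [], total = 0
  t=6: active resources = [], total = 0
  t=7: active resources = [], total = 0
  t=8: active resources = [2], total = 2
  t=9: active resources = [2], total = 2
Peak resource demand = 18

18


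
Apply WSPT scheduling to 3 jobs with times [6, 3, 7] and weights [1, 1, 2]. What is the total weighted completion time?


Compute p/w ratios and sort ascending (WSPT): [(3, 1), (7, 2), (6, 1)]
Compute weighted completion times:
  Job (p=3,w=1): C=3, w*C=1*3=3
  Job (p=7,w=2): C=10, w*C=2*10=20
  Job (p=6,w=1): C=16, w*C=1*16=16
Total weighted completion time = 39

39


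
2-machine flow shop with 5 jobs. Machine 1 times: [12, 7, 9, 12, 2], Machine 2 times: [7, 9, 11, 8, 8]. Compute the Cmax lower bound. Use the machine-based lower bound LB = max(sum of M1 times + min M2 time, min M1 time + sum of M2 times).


LB1 = sum(M1 times) + min(M2 times) = 42 + 7 = 49
LB2 = min(M1 times) + sum(M2 times) = 2 + 43 = 45
Lower bound = max(LB1, LB2) = max(49, 45) = 49

49


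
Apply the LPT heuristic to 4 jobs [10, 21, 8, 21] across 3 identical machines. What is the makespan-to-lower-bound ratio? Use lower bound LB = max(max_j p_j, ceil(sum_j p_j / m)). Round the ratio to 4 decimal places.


LPT order: [21, 21, 10, 8]
Machine loads after assignment: [21, 21, 18]
LPT makespan = 21
Lower bound = max(max_job, ceil(total/3)) = max(21, 20) = 21
Ratio = 21 / 21 = 1.0

1.0


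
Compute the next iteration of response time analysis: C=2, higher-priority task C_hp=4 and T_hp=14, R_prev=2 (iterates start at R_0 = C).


R_next = C + ceil(R_prev / T_hp) * C_hp
ceil(2 / 14) = ceil(0.1429) = 1
Interference = 1 * 4 = 4
R_next = 2 + 4 = 6

6


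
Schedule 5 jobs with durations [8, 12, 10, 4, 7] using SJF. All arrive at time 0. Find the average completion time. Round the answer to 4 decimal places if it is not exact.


SJF order (ascending): [4, 7, 8, 10, 12]
Completion times:
  Job 1: burst=4, C=4
  Job 2: burst=7, C=11
  Job 3: burst=8, C=19
  Job 4: burst=10, C=29
  Job 5: burst=12, C=41
Average completion = 104/5 = 20.8

20.8


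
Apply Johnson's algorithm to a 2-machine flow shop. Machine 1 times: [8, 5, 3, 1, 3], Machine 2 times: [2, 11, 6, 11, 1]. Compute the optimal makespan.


Apply Johnson's rule:
  Group 1 (a <= b): [(4, 1, 11), (3, 3, 6), (2, 5, 11)]
  Group 2 (a > b): [(1, 8, 2), (5, 3, 1)]
Optimal job order: [4, 3, 2, 1, 5]
Schedule:
  Job 4: M1 done at 1, M2 done at 12
  Job 3: M1 done at 4, M2 done at 18
  Job 2: M1 done at 9, M2 done at 29
  Job 1: M1 done at 17, M2 done at 31
  Job 5: M1 done at 20, M2 done at 32
Makespan = 32

32


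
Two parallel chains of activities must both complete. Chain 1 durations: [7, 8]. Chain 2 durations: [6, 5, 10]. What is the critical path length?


Path A total = 7 + 8 = 15
Path B total = 6 + 5 + 10 = 21
Critical path = longest path = max(15, 21) = 21

21


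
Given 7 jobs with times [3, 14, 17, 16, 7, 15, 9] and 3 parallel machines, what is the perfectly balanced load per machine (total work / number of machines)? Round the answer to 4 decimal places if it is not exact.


Total processing time = 3 + 14 + 17 + 16 + 7 + 15 + 9 = 81
Number of machines = 3
Ideal balanced load = 81 / 3 = 27.0

27.0


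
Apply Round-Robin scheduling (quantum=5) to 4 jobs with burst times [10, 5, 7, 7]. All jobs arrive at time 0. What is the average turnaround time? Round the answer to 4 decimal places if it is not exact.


Time quantum = 5
Execution trace:
  J1 runs 5 units, time = 5
  J2 runs 5 units, time = 10
  J3 runs 5 units, time = 15
  J4 runs 5 units, time = 20
  J1 runs 5 units, time = 25
  J3 runs 2 units, time = 27
  J4 runs 2 units, time = 29
Finish times: [25, 10, 27, 29]
Average turnaround = 91/4 = 22.75

22.75


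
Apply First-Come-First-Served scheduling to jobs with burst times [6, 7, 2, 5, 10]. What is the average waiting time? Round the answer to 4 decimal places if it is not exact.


FCFS order (as given): [6, 7, 2, 5, 10]
Waiting times:
  Job 1: wait = 0
  Job 2: wait = 6
  Job 3: wait = 13
  Job 4: wait = 15
  Job 5: wait = 20
Sum of waiting times = 54
Average waiting time = 54/5 = 10.8

10.8


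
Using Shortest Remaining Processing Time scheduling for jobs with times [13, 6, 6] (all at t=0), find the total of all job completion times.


Since all jobs arrive at t=0, SRPT equals SPT ordering.
SPT order: [6, 6, 13]
Completion times:
  Job 1: p=6, C=6
  Job 2: p=6, C=12
  Job 3: p=13, C=25
Total completion time = 6 + 12 + 25 = 43

43


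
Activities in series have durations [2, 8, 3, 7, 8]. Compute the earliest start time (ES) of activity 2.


Activity 2 starts after activities 1 through 1 complete.
Predecessor durations: [2]
ES = 2 = 2

2


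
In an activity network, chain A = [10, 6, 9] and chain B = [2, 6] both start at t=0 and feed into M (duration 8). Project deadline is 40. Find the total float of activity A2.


Forward pass: ES(A2) = sum of predecessors on chain A = 10
EF = ES + duration = 10 + 6 = 16
Backward pass: LF(M) = deadline = 40; LS(M) = 40 - 8 = 32
LF(A2) = LS(M) - sum(successors on chain A) = 32 - 9 = 23
LS = LF - duration = 23 - 6 = 17
Total float = LS - ES = 17 - 10 = 7

7


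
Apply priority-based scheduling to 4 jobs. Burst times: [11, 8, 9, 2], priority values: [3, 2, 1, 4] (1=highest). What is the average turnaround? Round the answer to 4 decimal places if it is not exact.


Sort by priority (ascending = highest first):
Order: [(1, 9), (2, 8), (3, 11), (4, 2)]
Completion times:
  Priority 1, burst=9, C=9
  Priority 2, burst=8, C=17
  Priority 3, burst=11, C=28
  Priority 4, burst=2, C=30
Average turnaround = 84/4 = 21.0

21.0


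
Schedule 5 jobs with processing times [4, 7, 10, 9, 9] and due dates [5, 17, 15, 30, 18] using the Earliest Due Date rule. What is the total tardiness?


Sort by due date (EDD order): [(4, 5), (10, 15), (7, 17), (9, 18), (9, 30)]
Compute completion times and tardiness:
  Job 1: p=4, d=5, C=4, tardiness=max(0,4-5)=0
  Job 2: p=10, d=15, C=14, tardiness=max(0,14-15)=0
  Job 3: p=7, d=17, C=21, tardiness=max(0,21-17)=4
  Job 4: p=9, d=18, C=30, tardiness=max(0,30-18)=12
  Job 5: p=9, d=30, C=39, tardiness=max(0,39-30)=9
Total tardiness = 25

25


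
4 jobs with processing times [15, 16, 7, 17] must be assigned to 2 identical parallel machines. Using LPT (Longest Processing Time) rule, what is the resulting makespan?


Sort jobs in decreasing order (LPT): [17, 16, 15, 7]
Assign each job to the least loaded machine:
  Machine 1: jobs [17, 7], load = 24
  Machine 2: jobs [16, 15], load = 31
Makespan = max load = 31

31


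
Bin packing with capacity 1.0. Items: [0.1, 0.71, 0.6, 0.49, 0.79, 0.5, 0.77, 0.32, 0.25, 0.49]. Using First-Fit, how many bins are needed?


Place items sequentially using First-Fit:
  Item 0.1 -> new Bin 1
  Item 0.71 -> Bin 1 (now 0.81)
  Item 0.6 -> new Bin 2
  Item 0.49 -> new Bin 3
  Item 0.79 -> new Bin 4
  Item 0.5 -> Bin 3 (now 0.99)
  Item 0.77 -> new Bin 5
  Item 0.32 -> Bin 2 (now 0.92)
  Item 0.25 -> new Bin 6
  Item 0.49 -> Bin 6 (now 0.74)
Total bins used = 6

6


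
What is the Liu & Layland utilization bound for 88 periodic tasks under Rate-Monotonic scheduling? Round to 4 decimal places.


Compute 2^(1/88) = 1.0079077751
Subtract 1: 1.0079077751 - 1 = 0.0079077751
Multiply by n: 88 * 0.0079077751 = 0.6958842088
Round to 4 dp: 0.6959

0.6959


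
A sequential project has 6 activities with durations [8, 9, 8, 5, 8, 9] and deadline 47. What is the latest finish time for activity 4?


LF(activity 4) = deadline - sum of successor durations
Successors: activities 5 through 6 with durations [8, 9]
Sum of successor durations = 17
LF = 47 - 17 = 30

30


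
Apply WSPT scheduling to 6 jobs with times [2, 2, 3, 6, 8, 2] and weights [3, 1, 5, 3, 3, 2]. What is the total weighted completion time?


Compute p/w ratios and sort ascending (WSPT): [(3, 5), (2, 3), (2, 2), (2, 1), (6, 3), (8, 3)]
Compute weighted completion times:
  Job (p=3,w=5): C=3, w*C=5*3=15
  Job (p=2,w=3): C=5, w*C=3*5=15
  Job (p=2,w=2): C=7, w*C=2*7=14
  Job (p=2,w=1): C=9, w*C=1*9=9
  Job (p=6,w=3): C=15, w*C=3*15=45
  Job (p=8,w=3): C=23, w*C=3*23=69
Total weighted completion time = 167

167


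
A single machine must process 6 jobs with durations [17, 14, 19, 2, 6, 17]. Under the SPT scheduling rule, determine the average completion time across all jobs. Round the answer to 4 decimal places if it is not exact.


Sort jobs by processing time (SPT order): [2, 6, 14, 17, 17, 19]
Compute completion times sequentially:
  Job 1: processing = 2, completes at 2
  Job 2: processing = 6, completes at 8
  Job 3: processing = 14, completes at 22
  Job 4: processing = 17, completes at 39
  Job 5: processing = 17, completes at 56
  Job 6: processing = 19, completes at 75
Sum of completion times = 202
Average completion time = 202/6 = 33.6667

33.6667


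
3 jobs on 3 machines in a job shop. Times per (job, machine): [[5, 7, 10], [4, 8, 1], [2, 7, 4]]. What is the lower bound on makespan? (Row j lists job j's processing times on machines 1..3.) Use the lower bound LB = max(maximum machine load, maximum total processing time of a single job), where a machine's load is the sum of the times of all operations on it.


Machine loads:
  Machine 1: 5 + 4 + 2 = 11
  Machine 2: 7 + 8 + 7 = 22
  Machine 3: 10 + 1 + 4 = 15
Max machine load = 22
Job totals:
  Job 1: 22
  Job 2: 13
  Job 3: 13
Max job total = 22
Lower bound = max(22, 22) = 22

22


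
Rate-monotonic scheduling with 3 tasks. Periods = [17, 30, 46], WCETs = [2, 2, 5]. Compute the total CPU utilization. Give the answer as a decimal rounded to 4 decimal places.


Compute individual utilizations (exact fractions):
  Task 1: C/T = 2/17 (approx. 0.1176)
  Task 2: C/T = 2/30 = 1/15 (approx. 0.0667)
  Task 3: C/T = 5/46 (approx. 0.1087)
Total utilization U = 2/17 + 1/15 + 5/46 = 3437/11730
Rounded to 4 decimal places: U = 0.2930
RM (Liu & Layland) bound for 3 tasks = 0.779763; compare with U = 3437/11730 (approx. 0.293009)
U <= bound, so schedulable by RM sufficient condition.

0.2930


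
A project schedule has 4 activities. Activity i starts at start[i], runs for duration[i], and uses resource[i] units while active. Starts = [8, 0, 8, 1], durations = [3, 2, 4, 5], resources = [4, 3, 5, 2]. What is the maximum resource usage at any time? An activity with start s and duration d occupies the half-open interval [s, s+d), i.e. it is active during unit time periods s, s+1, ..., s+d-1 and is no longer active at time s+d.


Each activity i is active on [start_i, start_i + duration_i).
Compute total resource usage per time slot:
  t=0: active resources = [3], total = 3
  t=1: active resources = [3, 2], total = 5
  t=2: active resources = [2], total = 2
  t=3: active resources = [2], total = 2
  t=4: active resources = [2], total = 2
  t=5: active resources = [2], total = 2
  t=6: active resources = [], total = 0
  t=7: active resources = [], total = 0
  t=8: active resources = [4, 5], total = 9
  t=9: active resources = [4, 5], total = 9
  t=10: active resources = [4, 5], total = 9
  t=11: active resources = [5], total = 5
Peak resource demand = 9

9


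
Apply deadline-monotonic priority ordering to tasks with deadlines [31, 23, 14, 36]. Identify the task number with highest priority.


Sort tasks by relative deadline (ascending):
  Task 3: deadline = 14
  Task 2: deadline = 23
  Task 1: deadline = 31
  Task 4: deadline = 36
Priority order (highest first): [3, 2, 1, 4]
Highest priority task = 3

3


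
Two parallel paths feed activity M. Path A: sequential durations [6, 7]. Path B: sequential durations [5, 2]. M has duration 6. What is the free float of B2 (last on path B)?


ES(B2) = sum of predecessors on chain B = 5
EF(B2) = ES + duration = 5 + 2 = 7
Successor of B2 is M. ES(M) = max(sum(A), sum(B)) = max(13, 7) = 13
Free float = ES(successor) - EF(current) = 13 - 7 = 6

6


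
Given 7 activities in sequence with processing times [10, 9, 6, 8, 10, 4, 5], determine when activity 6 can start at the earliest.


Activity 6 starts after activities 1 through 5 complete.
Predecessor durations: [10, 9, 6, 8, 10]
ES = 10 + 9 + 6 + 8 + 10 = 43

43


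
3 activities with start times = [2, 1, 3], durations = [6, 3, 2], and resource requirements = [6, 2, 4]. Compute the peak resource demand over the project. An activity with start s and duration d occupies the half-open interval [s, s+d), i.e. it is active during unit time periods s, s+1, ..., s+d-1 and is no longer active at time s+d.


Each activity i is active on [start_i, start_i + duration_i).
Compute total resource usage per time slot:
  t=0: active resources = [], total = 0
  t=1: active resources = [2], total = 2
  t=2: active resources = [6, 2], total = 8
  t=3: active resources = [6, 2, 4], total = 12
  t=4: active resources = [6, 4], total = 10
  t=5: active resources = [6], total = 6
  t=6: active resources = [6], total = 6
  t=7: active resources = [6], total = 6
Peak resource demand = 12

12


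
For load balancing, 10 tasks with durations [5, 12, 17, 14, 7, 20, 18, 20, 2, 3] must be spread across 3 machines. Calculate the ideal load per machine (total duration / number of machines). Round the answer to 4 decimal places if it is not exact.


Total processing time = 5 + 12 + 17 + 14 + 7 + 20 + 18 + 20 + 2 + 3 = 118
Number of machines = 3
Ideal balanced load = 118 / 3 = 39.3333

39.3333


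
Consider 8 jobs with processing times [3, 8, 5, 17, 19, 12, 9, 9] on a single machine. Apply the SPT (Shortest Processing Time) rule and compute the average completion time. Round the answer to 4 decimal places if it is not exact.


Sort jobs by processing time (SPT order): [3, 5, 8, 9, 9, 12, 17, 19]
Compute completion times sequentially:
  Job 1: processing = 3, completes at 3
  Job 2: processing = 5, completes at 8
  Job 3: processing = 8, completes at 16
  Job 4: processing = 9, completes at 25
  Job 5: processing = 9, completes at 34
  Job 6: processing = 12, completes at 46
  Job 7: processing = 17, completes at 63
  Job 8: processing = 19, completes at 82
Sum of completion times = 277
Average completion time = 277/8 = 34.625

34.625


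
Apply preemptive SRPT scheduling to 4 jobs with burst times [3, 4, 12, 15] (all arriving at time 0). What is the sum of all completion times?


Since all jobs arrive at t=0, SRPT equals SPT ordering.
SPT order: [3, 4, 12, 15]
Completion times:
  Job 1: p=3, C=3
  Job 2: p=4, C=7
  Job 3: p=12, C=19
  Job 4: p=15, C=34
Total completion time = 3 + 7 + 19 + 34 = 63

63


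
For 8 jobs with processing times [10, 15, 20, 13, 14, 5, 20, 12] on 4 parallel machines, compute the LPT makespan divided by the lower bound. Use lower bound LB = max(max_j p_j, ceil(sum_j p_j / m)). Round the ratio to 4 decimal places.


LPT order: [20, 20, 15, 14, 13, 12, 10, 5]
Machine loads after assignment: [30, 25, 27, 27]
LPT makespan = 30
Lower bound = max(max_job, ceil(total/4)) = max(20, 28) = 28
Ratio = 30 / 28 = 1.0714

1.0714


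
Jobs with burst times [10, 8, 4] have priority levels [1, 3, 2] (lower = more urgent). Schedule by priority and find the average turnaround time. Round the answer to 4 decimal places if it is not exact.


Sort by priority (ascending = highest first):
Order: [(1, 10), (2, 4), (3, 8)]
Completion times:
  Priority 1, burst=10, C=10
  Priority 2, burst=4, C=14
  Priority 3, burst=8, C=22
Average turnaround = 46/3 = 15.3333

15.3333


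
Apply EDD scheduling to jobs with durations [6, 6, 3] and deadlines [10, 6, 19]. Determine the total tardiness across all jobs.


Sort by due date (EDD order): [(6, 6), (6, 10), (3, 19)]
Compute completion times and tardiness:
  Job 1: p=6, d=6, C=6, tardiness=max(0,6-6)=0
  Job 2: p=6, d=10, C=12, tardiness=max(0,12-10)=2
  Job 3: p=3, d=19, C=15, tardiness=max(0,15-19)=0
Total tardiness = 2

2


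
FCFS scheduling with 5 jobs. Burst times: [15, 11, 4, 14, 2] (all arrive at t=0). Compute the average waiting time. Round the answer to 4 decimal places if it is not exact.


FCFS order (as given): [15, 11, 4, 14, 2]
Waiting times:
  Job 1: wait = 0
  Job 2: wait = 15
  Job 3: wait = 26
  Job 4: wait = 30
  Job 5: wait = 44
Sum of waiting times = 115
Average waiting time = 115/5 = 23.0

23.0


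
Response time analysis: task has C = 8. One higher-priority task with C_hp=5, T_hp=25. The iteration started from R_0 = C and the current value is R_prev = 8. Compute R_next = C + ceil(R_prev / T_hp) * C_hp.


R_next = C + ceil(R_prev / T_hp) * C_hp
ceil(8 / 25) = ceil(0.32) = 1
Interference = 1 * 5 = 5
R_next = 8 + 5 = 13

13
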